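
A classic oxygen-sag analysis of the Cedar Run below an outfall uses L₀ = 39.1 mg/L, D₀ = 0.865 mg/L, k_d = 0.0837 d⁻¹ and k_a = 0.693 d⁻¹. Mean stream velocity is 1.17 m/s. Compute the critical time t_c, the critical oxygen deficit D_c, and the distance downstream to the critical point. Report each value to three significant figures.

t_c ≈ 3.18 d; D_c ≈ 3.62 mg/L; x_c ≈ 322 km

With k_a/k_d = 8.280 and 1 − D₀(k_a−k_d)/(k_d L₀) = 0.8390,
t_c = ln(8.280 × 0.8390) / (0.693 − 0.0837) = ln(6.946) / 0.6093 = 1.938/0.6093 = 3.181 d.
D_c = (k_d/k_a) L₀ e^(−k_d t_c) = (0.0837/0.693) × 39.1 × e^(−0.0837×3.181) = 0.1208 × 39.1 × 0.7662 = 3.619 mg/L.
x_c = v t_c = 1.17 m/s × 3.181 d × 86400 s/d = 321600 m ≈ 322 km.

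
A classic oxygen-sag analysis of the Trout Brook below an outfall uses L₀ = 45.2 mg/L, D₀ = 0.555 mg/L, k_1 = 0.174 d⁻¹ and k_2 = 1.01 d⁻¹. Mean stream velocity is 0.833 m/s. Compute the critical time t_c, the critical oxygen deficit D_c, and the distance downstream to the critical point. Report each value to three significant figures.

With k_2/k_1 = 5.805 and 1 − D₀(k_2−k_1)/(k_1 L₀) = 0.9410,
t_c = ln(5.805 × 0.9410) / (1.01 − 0.174) = ln(5.462) / 0.8360 = 1.698/0.8360 = 2.031 d.
D_c = (k_1/k_2) L₀ e^(−k_1 t_c) = (0.174/1.01) × 45.2 × e^(−0.174×2.031) = 0.1723 × 45.2 × 0.7023 = 5.469 mg/L.
x_c = v t_c = 0.833 m/s × 2.031 d × 86400 s/d = 146200 m ≈ 146 km.

t_c ≈ 2.03 d; D_c ≈ 5.47 mg/L; x_c ≈ 146 km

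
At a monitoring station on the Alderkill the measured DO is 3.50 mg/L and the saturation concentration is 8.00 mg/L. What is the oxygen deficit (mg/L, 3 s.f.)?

D = C_s − C = 8.00 − 3.50 = 4.50 mg/L.

D ≈ 4.50 mg/L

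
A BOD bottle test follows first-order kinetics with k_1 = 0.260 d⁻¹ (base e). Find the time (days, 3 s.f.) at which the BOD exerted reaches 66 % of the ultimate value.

t ≈ 4.15 d

y/L₀ = 1 − e^(−k_1 t) = 0.66 ⇒ e^(−k_1 t) = 0.340
t = −ln(0.340) / 0.260 = 1.079 / 0.260 = 4.149 d.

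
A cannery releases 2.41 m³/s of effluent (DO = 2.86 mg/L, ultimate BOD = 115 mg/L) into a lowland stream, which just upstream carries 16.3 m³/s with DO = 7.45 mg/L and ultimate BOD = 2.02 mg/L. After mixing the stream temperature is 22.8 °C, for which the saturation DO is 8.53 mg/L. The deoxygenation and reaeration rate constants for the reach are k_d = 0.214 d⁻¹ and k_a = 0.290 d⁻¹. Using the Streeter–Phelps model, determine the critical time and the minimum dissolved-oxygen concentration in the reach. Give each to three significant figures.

Mixed DO = (16.3×7.45 + 2.41×2.86)/(16.3+2.41) = 128.3/18.71 = 6.859 mg/L.
Mixed L₀ = (16.3×2.02 + 2.41×115)/(18.71) = 310.1/18.71 = 16.57 mg/L.
Initial deficit D₀ = C_s − DO₀ = 8.53 − 6.859 = 1.671 mg/L.
t_c = (1/0.07600) ln[(0.290/0.214)(1 − 1.671×0.07600/(0.214×16.57))] = 13.16 × ln(1.307) = 3.519 d.
D_c = (0.214/0.290) × 16.57 × e^(−0.214×3.519) = 0.7379 × 16.57 × 0.4709 = 5.759 mg/L.
Minimum DO = 8.53 − 5.759 = 2.771 mg/L.

t_c ≈ 3.52 d; minimum DO ≈ 2.77 mg/L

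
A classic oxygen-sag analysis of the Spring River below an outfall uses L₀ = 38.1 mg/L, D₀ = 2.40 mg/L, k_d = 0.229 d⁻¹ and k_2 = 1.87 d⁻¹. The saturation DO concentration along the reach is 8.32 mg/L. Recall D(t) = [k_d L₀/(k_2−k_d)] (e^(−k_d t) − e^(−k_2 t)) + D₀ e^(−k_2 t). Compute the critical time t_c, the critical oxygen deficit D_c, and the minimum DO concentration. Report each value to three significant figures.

t_c ≈ 0.914 d; D_c ≈ 3.78 mg/L; min DO ≈ 4.54 mg/L

t_c = [1/(k_2−k_d)] ln[(k_2/k_d)(1 − D₀(k_2−k_d)/(k_d L₀))]
= [1/(1.87−0.229)] ln[(1.87/0.229)(1 − 2.40×1.641/(0.229×38.1))]
= (1/1.641) ln[8.166 × 0.5486] = 0.6094 × ln(4.480) = 0.6094 × 1.500 = 0.9138 d.
L(t_c) = L₀ e^(−k_d t_c) = 38.1 × 0.8112 = 30.91 mg/L, and at the critical point k_2 D_c = k_d L, so D_c = (0.229/1.87) × 30.91 = 3.785 mg/L.
Minimum DO = C_s − D_c = 8.32 − 3.785 = 4.535 mg/L.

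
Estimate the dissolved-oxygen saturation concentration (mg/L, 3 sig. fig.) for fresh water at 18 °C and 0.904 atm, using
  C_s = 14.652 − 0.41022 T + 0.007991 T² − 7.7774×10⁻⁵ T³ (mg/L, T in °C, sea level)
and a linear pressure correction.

C_s ≈ 8.50 mg/L

At sea level: C_s = 14.652 − 0.41022×18 + 0.007991×18² − 7.7774×10⁻⁵×18³ = 9.404 mg/L.
Pressure correction: C_s' = 9.404 × 0.904 = 8.501 mg/L.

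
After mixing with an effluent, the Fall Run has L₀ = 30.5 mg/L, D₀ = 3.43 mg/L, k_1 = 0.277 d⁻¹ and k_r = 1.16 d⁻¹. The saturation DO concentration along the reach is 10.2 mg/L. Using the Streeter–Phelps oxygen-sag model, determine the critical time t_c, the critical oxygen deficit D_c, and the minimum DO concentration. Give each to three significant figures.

t_c ≈ 1.12 d; D_c ≈ 5.34 mg/L; min DO ≈ 4.86 mg/L

t_c = [1/(k_r−k_1)] ln[(k_r/k_1)(1 − D₀(k_r−k_1)/(k_1 L₀))]
= [1/(1.16−0.277)] ln[(1.16/0.277)(1 − 3.43×0.8830/(0.277×30.5))]
= (1/0.8830) ln[4.188 × 0.6415] = 1.133 × ln(2.686) = 1.133 × 0.9882 = 1.119 d.
D_c = (k_1/k_r) L₀ e^(−k_1 t_c) = (0.277/1.16) × 30.5 × e^(−0.277×1.119) = 0.2388 × 30.5 × 0.7334 = 5.342 mg/L.
Minimum DO = C_s − D_c = 10.2 − 5.342 = 4.858 mg/L.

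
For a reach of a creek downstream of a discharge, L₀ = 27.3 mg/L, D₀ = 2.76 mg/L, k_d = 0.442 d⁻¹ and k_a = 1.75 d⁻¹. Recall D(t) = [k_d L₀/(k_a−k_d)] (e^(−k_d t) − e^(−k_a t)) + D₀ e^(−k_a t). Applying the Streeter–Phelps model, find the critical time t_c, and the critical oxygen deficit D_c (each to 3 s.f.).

t_c ≈ 0.780 d; D_c ≈ 4.88 mg/L

At the critical point dD/dt = 0, so k_d L₀ e^(−k_d t) = k_a D. Substituting D(t) from the Streeter–Phelps equation and solving for t gives
t_c = ln[(k_a/k_d)(1 − D₀(k_a−k_d)/(k_d L₀))] / (k_a−k_d).
Here k_a−k_d = 1.308 d⁻¹ and 1 − D₀(k_a−k_d)/(k_d L₀) = 1 − 2.76×1.308/(0.442×27.3) = 0.7008, so
t_c = ln(3.959 × 0.7008) / 1.308 = 1.021 / 1.308 = 0.7802 d.
D_c = (k_d/k_a) L₀ e^(−k_d t_c) = (0.442/1.75) × 27.3 × e^(−0.442×0.7802) = 0.2526 × 27.3 × 0.7083 = 4.884 mg/L.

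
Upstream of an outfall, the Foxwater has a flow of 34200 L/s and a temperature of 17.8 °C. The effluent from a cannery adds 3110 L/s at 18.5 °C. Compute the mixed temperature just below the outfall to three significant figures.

17.9 °C

Flow-weighted mixing: C = (Q_r C_r + Q_w C_w)/(Q_r + Q_w)
= (34200×17.8 + 3110×18.5)/(34200 + 3110) = 666300/37310 = 17.86 °C.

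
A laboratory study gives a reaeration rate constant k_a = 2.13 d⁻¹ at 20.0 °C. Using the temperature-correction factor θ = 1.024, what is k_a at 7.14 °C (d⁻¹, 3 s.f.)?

k_a(T₂) = k_a(T₁) · θ^(T₂−T₁) = 2.13 × 1.024^(7.14−20.0)
= 2.13 × 1.024^-12.9 = 2.13 × 0.7371 = 1.570 d⁻¹.

k_a ≈ 1.57 d⁻¹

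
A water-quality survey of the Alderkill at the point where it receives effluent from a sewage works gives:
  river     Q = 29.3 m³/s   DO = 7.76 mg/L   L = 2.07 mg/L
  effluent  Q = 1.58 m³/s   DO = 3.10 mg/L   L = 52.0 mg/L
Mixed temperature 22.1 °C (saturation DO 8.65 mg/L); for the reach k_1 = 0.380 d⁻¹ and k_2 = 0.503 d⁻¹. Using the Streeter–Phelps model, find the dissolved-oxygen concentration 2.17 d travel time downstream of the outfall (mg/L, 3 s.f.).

Mixed DO = (29.3×7.76 + 1.58×3.10)/(29.3+1.58) = 232.3/30.88 = 7.522 mg/L.
Mixed L₀ = (29.3×2.07 + 1.58×52.0)/(30.88) = 142.8/30.88 = 4.625 mg/L.
Initial deficit D₀ = C_s − DO₀ = 8.65 − 7.522 = 1.128 mg/L.
D(2.17) = [0.380×4.625/(0.503−0.380)](e^(−0.380×2.17) − e^(−0.503×2.17)) + 1.128 e^(−0.503×2.17)
= 14.29 × (0.4384 − 0.3357) + 1.128 × 0.3357 = 1.846 mg/L.
DO = 8.65 − 1.846 = 6.804 mg/L.

DO ≈ 6.80 mg/L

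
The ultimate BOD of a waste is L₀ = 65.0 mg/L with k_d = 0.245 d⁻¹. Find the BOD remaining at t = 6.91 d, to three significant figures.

L ≈ 12.0 mg/L

L_t = L₀ e^(−k_d t) = 65.0 × e^(−0.245×6.91) = 65.0 × 0.1840 = 11.96 mg/L.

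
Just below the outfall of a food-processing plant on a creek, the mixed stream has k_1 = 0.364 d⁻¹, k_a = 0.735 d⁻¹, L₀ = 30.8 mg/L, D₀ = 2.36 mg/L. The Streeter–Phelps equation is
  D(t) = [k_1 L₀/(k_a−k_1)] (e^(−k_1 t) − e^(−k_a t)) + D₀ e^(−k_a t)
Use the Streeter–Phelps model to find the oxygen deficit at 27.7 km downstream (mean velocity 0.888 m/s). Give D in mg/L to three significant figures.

D ≈ 5.13 mg/L

Travel time t = x/v = 27.7 km / (0.888 m/s) = 27700 m / 0.888 m/s = 31190 s = 0.3610 d.
k_1 L₀/(k_a−k_1) = 0.364×30.8/(0.735−0.364) = 11.21/0.3710 = 30.22 mg/L.
e^(−k_1 t) = e^(−0.364×0.3610) = 0.8769; e^(−k_a t) = e^(−0.735×0.3610) = 0.7669.
D = 30.22 × (0.8769 − 0.7669) + 2.36 × 0.7669 = 3.322 + 1.810 = 5.132 mg/L.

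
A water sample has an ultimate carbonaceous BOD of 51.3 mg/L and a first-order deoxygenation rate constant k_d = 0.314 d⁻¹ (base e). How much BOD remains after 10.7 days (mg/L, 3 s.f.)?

L ≈ 1.78 mg/L

L_t = L₀ e^(−k_d t) = 51.3 × e^(−0.314×10.7) = 51.3 × 0.03474 = 1.782 mg/L.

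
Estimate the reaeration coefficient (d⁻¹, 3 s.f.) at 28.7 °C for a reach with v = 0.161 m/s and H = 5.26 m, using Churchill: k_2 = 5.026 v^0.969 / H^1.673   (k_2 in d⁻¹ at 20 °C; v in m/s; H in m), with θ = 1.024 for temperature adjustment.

k_2 ≈ 0.0655 d⁻¹

k_2(20) = 5.026 × 0.161^0.969 / 5.26^1.673 = 5.026 × 0.1704 / 16.08 = 0.05326 d⁻¹.
k_2(28.7) = 0.05326 × 1.024^(28.7−20) = 0.05326 × 1.229 = 0.06547 d⁻¹.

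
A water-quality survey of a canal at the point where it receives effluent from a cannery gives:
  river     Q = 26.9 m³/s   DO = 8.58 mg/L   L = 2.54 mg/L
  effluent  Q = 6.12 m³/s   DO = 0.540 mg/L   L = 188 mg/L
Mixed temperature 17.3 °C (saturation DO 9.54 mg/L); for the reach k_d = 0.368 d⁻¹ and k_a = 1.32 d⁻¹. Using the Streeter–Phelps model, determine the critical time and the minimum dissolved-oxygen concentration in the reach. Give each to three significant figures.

t_c ≈ 1.14 d; minimum DO ≈ 2.78 mg/L

Mixed DO = (26.9×8.58 + 6.12×0.540)/(26.9+6.12) = 234.1/33.02 = 7.090 mg/L.
Mixed L₀ = (26.9×2.54 + 6.12×188)/(33.02) = 1219/33.02 = 36.91 mg/L.
Initial deficit D₀ = C_s − DO₀ = 9.54 − 7.090 = 2.450 mg/L.
t_c = (1/0.9520) ln[(1.32/0.368)(1 − 2.450×0.9520/(0.368×36.91))] = 1.050 × ln(2.971) = 1.144 d.
D_c = (0.368/1.32) × 36.91 × e^(−0.368×1.144) = 0.2788 × 36.91 × 0.6564 = 6.755 mg/L.
Minimum DO = 9.54 − 6.755 = 2.785 mg/L.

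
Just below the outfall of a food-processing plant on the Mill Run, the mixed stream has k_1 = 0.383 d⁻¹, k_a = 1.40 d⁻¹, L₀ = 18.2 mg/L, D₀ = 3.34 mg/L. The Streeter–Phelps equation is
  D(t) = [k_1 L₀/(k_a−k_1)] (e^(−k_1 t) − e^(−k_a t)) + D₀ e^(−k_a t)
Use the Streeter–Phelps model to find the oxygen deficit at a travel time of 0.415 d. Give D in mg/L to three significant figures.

k_1 L₀/(k_a−k_1) = 0.383×18.2/(1.40−0.383) = 6.971/1.017 = 6.854 mg/L.
e^(−k_1 t) = e^(−0.383×0.4150) = 0.8530; e^(−k_a t) = e^(−1.40×0.4150) = 0.5593.
D = 6.854 × (0.8530 − 0.5593) + 3.34 × 0.5593 = 2.013 + 1.868 = 3.881 mg/L.

D ≈ 3.88 mg/L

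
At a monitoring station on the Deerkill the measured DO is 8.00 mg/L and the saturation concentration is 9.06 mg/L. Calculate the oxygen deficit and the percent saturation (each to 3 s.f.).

D = C_s − C = 9.06 − 8.00 = 1.06 mg/L.
% saturation = 8.00/9.06 × 100 = 88.3 %.

D ≈ 1.06 mg/L; 88.3 % saturation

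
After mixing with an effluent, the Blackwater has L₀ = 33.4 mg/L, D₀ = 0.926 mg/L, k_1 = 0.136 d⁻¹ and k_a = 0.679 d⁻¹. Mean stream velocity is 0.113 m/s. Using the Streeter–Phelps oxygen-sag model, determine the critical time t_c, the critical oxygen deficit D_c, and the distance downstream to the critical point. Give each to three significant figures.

At the critical point dD/dt = 0, so k_1 L₀ e^(−k_1 t) = k_a D. Substituting D(t) from the Streeter–Phelps equation and solving for t gives
t_c = ln[(k_a/k_1)(1 − D₀(k_a−k_1)/(k_1 L₀))] / (k_a−k_1).
Here k_a−k_1 = 0.5430 d⁻¹ and 1 − D₀(k_a−k_1)/(k_1 L₀) = 1 − 0.926×0.5430/(0.136×33.4) = 0.8893, so
t_c = ln(4.993 × 0.8893) / 0.5430 = 1.491 / 0.5430 = 2.745 d.
D_c = (k_1/k_a) L₀ e^(−k_1 t_c) = (0.136/0.679) × 33.4 × e^(−0.136×2.745) = 0.2003 × 33.4 × 0.6884 = 4.605 mg/L.
x_c = v t_c = 0.113 m/s × 2.745 d × 86400 s/d = 26800 m ≈ 26.8 km.

t_c ≈ 2.75 d; D_c ≈ 4.61 mg/L; x_c ≈ 26.8 km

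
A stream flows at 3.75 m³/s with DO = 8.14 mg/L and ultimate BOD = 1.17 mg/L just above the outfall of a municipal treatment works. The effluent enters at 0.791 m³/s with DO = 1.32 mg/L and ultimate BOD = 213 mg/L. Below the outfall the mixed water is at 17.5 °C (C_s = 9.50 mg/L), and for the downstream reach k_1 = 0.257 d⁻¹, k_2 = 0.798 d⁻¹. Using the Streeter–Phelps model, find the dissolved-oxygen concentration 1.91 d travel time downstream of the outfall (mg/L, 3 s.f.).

Mixed DO = (3.75×8.14 + 0.791×1.32)/(3.75+0.791) = 31.57/4.541 = 6.952 mg/L.
Mixed L₀ = (3.75×1.17 + 0.791×213)/(4.541) = 172.9/4.541 = 38.07 mg/L.
Initial deficit D₀ = C_s − DO₀ = 9.50 − 6.952 = 2.548 mg/L.
D(1.91) = [0.257×38.07/(0.798−0.257)](e^(−0.257×1.91) − e^(−0.798×1.91)) + 2.548 e^(−0.798×1.91)
= 18.08 × (0.6121 − 0.2178) + 2.548 × 0.2178 = 7.686 mg/L.
DO = 9.50 − 7.686 = 1.814 mg/L.

DO ≈ 1.81 mg/L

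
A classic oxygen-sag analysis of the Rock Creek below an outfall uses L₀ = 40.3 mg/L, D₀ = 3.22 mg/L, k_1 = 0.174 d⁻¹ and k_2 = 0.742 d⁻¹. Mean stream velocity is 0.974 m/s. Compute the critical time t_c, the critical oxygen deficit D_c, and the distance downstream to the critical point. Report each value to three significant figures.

t_c ≈ 2.02 d; D_c ≈ 6.65 mg/L; x_c ≈ 170 km

At the critical point dD/dt = 0, so k_1 L₀ e^(−k_1 t) = k_2 D. Substituting D(t) from the Streeter–Phelps equation and solving for t gives
t_c = ln[(k_2/k_1)(1 − D₀(k_2−k_1)/(k_1 L₀))] / (k_2−k_1).
Here k_2−k_1 = 0.5680 d⁻¹ and 1 − D₀(k_2−k_1)/(k_1 L₀) = 1 − 3.22×0.5680/(0.174×40.3) = 0.7392, so
t_c = ln(4.264 × 0.7392) / 0.5680 = 1.148 / 0.5680 = 2.021 d.
L(t_c) = L₀ e^(−k_1 t_c) = 40.3 × 0.7035 = 28.35 mg/L, and at the critical point k_2 D_c = k_1 L, so D_c = (0.174/0.742) × 28.35 = 6.648 mg/L.
x_c = v t_c = 0.974 m/s × 2.021 d × 86400 s/d = 170100 m ≈ 170 km.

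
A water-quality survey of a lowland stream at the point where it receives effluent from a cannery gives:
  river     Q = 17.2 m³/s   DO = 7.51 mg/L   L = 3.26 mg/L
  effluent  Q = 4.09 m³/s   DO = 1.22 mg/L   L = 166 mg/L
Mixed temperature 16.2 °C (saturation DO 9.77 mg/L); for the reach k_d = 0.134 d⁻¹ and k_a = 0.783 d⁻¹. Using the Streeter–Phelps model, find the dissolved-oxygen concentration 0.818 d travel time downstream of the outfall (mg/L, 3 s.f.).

Mixed DO = (17.2×7.51 + 4.09×1.22)/(17.2+4.09) = 134.2/21.29 = 6.302 mg/L.
Mixed L₀ = (17.2×3.26 + 4.09×166)/(21.29) = 735.0/21.29 = 34.52 mg/L.
Initial deficit D₀ = C_s − DO₀ = 9.77 − 6.302 = 3.468 mg/L.
D(0.818) = [0.134×34.52/(0.783−0.134)](e^(−0.134×0.818) − e^(−0.783×0.818)) + 3.468 e^(−0.783×0.818)
= 7.128 × (0.8962 − 0.5270) + 3.468 × 0.5270 = 4.459 mg/L.
DO = 9.77 − 4.459 = 5.311 mg/L.

DO ≈ 5.31 mg/L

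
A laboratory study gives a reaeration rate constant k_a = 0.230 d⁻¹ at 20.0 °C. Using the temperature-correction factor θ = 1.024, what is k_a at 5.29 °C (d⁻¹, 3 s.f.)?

k_a(T₂) = k_a(T₁) · θ^(T₂−T₁) = 0.230 × 1.024^(5.29−20.0)
= 0.230 × 1.024^-14.7 = 0.230 × 0.7055 = 0.1623 d⁻¹.

k_a ≈ 0.162 d⁻¹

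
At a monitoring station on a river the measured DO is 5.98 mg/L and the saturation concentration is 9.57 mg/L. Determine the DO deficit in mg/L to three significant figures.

D ≈ 3.59 mg/L

D = C_s − C = 9.57 − 5.98 = 3.59 mg/L.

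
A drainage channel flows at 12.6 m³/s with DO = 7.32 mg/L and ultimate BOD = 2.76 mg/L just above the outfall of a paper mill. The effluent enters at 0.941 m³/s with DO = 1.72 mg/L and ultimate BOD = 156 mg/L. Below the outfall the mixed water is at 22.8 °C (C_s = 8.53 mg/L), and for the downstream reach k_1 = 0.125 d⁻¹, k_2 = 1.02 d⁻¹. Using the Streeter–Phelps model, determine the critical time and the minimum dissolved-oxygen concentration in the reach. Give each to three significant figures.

Mixed DO = (12.6×7.32 + 0.941×1.72)/(12.6+0.941) = 93.85/13.54 = 6.931 mg/L.
Mixed L₀ = (12.6×2.76 + 0.941×156)/(13.54) = 181.6/13.54 = 13.41 mg/L.
Initial deficit D₀ = C_s − DO₀ = 8.53 − 6.931 = 1.599 mg/L.
t_c = (1/0.8950) ln[(1.02/0.125)(1 − 1.599×0.8950/(0.125×13.41))] = 1.117 × ln(1.192) = 0.1964 d.
D_c = (0.125/1.02) × 13.41 × e^(−0.125×0.1964) = 0.1225 × 13.41 × 0.9757 = 1.603 mg/L.
Minimum DO = 8.53 − 1.603 = 6.927 mg/L.

t_c ≈ 0.196 d; minimum DO ≈ 6.93 mg/L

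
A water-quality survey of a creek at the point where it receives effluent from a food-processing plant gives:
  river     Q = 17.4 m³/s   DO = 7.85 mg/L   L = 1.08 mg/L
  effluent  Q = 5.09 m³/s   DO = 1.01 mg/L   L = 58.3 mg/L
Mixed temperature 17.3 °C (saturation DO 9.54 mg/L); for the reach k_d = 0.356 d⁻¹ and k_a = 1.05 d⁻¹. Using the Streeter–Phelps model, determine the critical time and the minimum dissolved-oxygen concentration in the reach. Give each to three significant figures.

Mixed DO = (17.4×7.85 + 5.09×1.01)/(17.4+5.09) = 141.7/22.49 = 6.302 mg/L.
Mixed L₀ = (17.4×1.08 + 5.09×58.3)/(22.49) = 315.5/22.49 = 14.03 mg/L.
Initial deficit D₀ = C_s − DO₀ = 9.54 − 6.302 = 3.238 mg/L.
t_c = (1/0.6940) ln[(1.05/0.356)(1 − 3.238×0.6940/(0.356×14.03))] = 1.441 × ln(1.622) = 0.6973 d.
D_c = (0.356/1.05) × 14.03 × e^(−0.356×0.6973) = 0.3390 × 14.03 × 0.7802 = 3.711 mg/L.
Minimum DO = 9.54 − 3.711 = 5.829 mg/L.

t_c ≈ 0.697 d; minimum DO ≈ 5.83 mg/L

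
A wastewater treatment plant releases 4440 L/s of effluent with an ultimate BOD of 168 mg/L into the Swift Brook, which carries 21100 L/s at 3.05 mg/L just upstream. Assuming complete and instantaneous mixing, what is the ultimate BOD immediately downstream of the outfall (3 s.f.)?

31.7 mg/L

Flow-weighted mixing: C = (Q_r C_r + Q_w C_w)/(Q_r + Q_w)
= (21100×3.05 + 4440×168)/(21100 + 4440) = 810300/25540 = 31.73 mg/L.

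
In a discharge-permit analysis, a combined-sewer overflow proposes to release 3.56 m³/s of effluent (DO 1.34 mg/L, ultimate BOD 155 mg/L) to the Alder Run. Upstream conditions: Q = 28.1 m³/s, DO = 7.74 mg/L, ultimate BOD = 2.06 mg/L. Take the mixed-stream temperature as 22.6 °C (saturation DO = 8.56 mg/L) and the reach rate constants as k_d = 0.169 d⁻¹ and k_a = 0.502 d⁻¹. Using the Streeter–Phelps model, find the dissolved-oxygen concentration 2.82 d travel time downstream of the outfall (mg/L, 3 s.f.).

DO ≈ 4.49 mg/L

Mixed DO = (28.1×7.74 + 3.56×1.34)/(28.1+3.56) = 222.3/31.66 = 7.020 mg/L.
Mixed L₀ = (28.1×2.06 + 3.56×155)/(31.66) = 609.7/31.66 = 19.26 mg/L.
Initial deficit D₀ = C_s − DO₀ = 8.56 − 7.020 = 1.540 mg/L.
D(2.82) = [0.169×19.26/(0.502−0.169)](e^(−0.169×2.82) − e^(−0.502×2.82)) + 1.540 e^(−0.502×2.82)
= 9.773 × (0.6209 − 0.2428) + 1.540 × 0.2428 = 4.069 mg/L.
DO = 8.56 − 4.069 = 4.491 mg/L.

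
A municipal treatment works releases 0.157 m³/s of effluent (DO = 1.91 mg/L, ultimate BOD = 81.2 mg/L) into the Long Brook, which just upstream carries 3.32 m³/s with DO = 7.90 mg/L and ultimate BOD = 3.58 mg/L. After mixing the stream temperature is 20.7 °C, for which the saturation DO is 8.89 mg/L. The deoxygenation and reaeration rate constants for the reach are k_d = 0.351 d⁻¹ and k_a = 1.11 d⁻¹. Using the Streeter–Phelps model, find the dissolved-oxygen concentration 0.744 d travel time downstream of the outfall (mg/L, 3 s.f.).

Mixed DO = (3.32×7.90 + 0.157×1.91)/(3.32+0.157) = 26.53/3.477 = 7.630 mg/L.
Mixed L₀ = (3.32×3.58 + 0.157×81.2)/(3.477) = 24.63/3.477 = 7.085 mg/L.
Initial deficit D₀ = C_s − DO₀ = 8.89 − 7.630 = 1.260 mg/L.
D(0.744) = [0.351×7.085/(1.11−0.351)](e^(−0.351×0.744) − e^(−1.11×0.744)) + 1.260 e^(−1.11×0.744)
= 3.276 × (0.7702 − 0.4379) + 1.260 × 0.4379 = 1.641 mg/L.
DO = 8.89 − 1.641 = 7.249 mg/L.

DO ≈ 7.25 mg/L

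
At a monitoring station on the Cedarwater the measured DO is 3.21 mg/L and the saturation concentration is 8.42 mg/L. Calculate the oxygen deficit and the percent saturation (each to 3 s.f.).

D ≈ 5.21 mg/L; 38.1 % saturation

D = C_s − C = 8.42 − 3.21 = 5.21 mg/L.
% saturation = 3.21/8.42 × 100 = 38.1 %.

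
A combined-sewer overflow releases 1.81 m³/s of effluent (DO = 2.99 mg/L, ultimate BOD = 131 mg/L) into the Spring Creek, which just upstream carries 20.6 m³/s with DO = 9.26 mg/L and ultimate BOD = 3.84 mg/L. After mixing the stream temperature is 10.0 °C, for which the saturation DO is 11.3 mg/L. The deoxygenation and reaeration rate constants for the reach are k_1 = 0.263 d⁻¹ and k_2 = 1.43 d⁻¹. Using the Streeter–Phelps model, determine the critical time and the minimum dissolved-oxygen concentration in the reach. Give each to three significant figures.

t_c ≈ 0.0686 d; minimum DO ≈ 8.75 mg/L

Mixed DO = (20.6×9.26 + 1.81×2.99)/(20.6+1.81) = 196.2/22.41 = 8.754 mg/L.
Mixed L₀ = (20.6×3.84 + 1.81×131)/(22.41) = 316.2/22.41 = 14.11 mg/L.
Initial deficit D₀ = C_s − DO₀ = 11.3 − 8.754 = 2.546 mg/L.
t_c = (1/1.167) ln[(1.43/0.263)(1 − 2.546×1.167/(0.263×14.11))] = 0.8569 × ln(1.083) = 0.06856 d.
D_c = (0.263/1.43) × 14.11 × e^(−0.263×0.06856) = 0.1839 × 14.11 × 0.9821 = 2.549 mg/L.
Minimum DO = 11.3 − 2.549 = 8.751 mg/L.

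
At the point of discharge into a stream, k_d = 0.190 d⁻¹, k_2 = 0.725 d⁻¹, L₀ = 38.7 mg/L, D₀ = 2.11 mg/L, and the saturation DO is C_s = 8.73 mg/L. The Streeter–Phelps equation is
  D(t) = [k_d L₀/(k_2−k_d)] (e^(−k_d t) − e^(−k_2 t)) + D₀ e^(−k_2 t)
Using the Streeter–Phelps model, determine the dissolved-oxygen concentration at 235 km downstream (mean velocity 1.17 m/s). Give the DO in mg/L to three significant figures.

Travel time t = x/v = 235 km / (1.17 m/s) = 235000 m / 1.17 m/s = 200900 s = 2.325 d.
k_d L₀/(k_2−k_d) = 0.190×38.7/(0.725−0.190) = 7.353/0.5350 = 13.74 mg/L.
e^(−k_d t) = e^(−0.190×2.325) = 0.6429; e^(−k_2 t) = e^(−0.725×2.325) = 0.1854.
D = 13.74 × (0.6429 − 0.1854) + 2.11 × 0.1854 = 6.289 + 0.3911 = 6.680 mg/L.
DO = C_s − D = 8.73 − 6.680 = 2.050 mg/L.

DO ≈ 2.05 mg/L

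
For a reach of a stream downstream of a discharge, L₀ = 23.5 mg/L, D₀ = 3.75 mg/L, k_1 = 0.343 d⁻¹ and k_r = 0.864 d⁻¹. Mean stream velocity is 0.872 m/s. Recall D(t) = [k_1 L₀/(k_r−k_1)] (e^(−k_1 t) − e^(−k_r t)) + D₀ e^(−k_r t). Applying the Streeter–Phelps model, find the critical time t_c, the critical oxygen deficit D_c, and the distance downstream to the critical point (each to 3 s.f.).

With k_r/k_1 = 2.519 and 1 − D₀(k_r−k_1)/(k_1 L₀) = 0.7576,
t_c = ln(2.519 × 0.7576) / (0.864 − 0.343) = ln(1.908) / 0.5210 = 0.6463/0.5210 = 1.240 d.
D_c = (k_1/k_r) L₀ e^(−k_1 t_c) = (0.343/0.864) × 23.5 × e^(−0.343×1.240) = 0.3970 × 23.5 × 0.6535 = 6.096 mg/L.
x_c = v t_c = 0.872 m/s × 1.240 d × 86400 s/d = 93450 m ≈ 93.5 km.

t_c ≈ 1.24 d; D_c ≈ 6.10 mg/L; x_c ≈ 93.5 km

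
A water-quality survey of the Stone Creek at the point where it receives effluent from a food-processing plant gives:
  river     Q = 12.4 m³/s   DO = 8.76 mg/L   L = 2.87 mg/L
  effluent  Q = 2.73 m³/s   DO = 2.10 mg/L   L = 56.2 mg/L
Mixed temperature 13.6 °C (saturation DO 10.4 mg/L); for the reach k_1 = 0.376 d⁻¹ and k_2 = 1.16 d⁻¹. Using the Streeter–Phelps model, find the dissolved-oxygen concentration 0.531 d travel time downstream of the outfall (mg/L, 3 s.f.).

DO ≈ 7.19 mg/L

Mixed DO = (12.4×8.76 + 2.73×2.10)/(12.4+2.73) = 114.4/15.13 = 7.558 mg/L.
Mixed L₀ = (12.4×2.87 + 2.73×56.2)/(15.13) = 189.0/15.13 = 12.49 mg/L.
Initial deficit D₀ = C_s − DO₀ = 10.4 − 7.558 = 2.842 mg/L.
D(0.531) = [0.376×12.49/(1.16−0.376)](e^(−0.376×0.531) − e^(−1.16×0.531)) + 2.842 e^(−1.16×0.531)
= 5.991 × (0.8190 − 0.5401) + 2.842 × 0.5401 = 3.206 mg/L.
DO = 10.4 − 3.206 = 7.194 mg/L.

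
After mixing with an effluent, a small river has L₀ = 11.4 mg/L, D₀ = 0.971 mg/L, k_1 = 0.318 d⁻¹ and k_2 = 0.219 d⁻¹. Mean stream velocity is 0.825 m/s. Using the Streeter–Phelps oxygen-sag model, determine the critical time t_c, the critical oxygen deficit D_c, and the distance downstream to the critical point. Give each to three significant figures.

At the critical point dD/dt = 0, so k_1 L₀ e^(−k_1 t) = k_2 D. Substituting D(t) from the Streeter–Phelps equation and solving for t gives
t_c = ln[(k_2/k_1)(1 − D₀(k_2−k_1)/(k_1 L₀))] / (k_2−k_1).
Here k_2−k_1 = -0.09900 d⁻¹ and 1 − D₀(k_2−k_1)/(k_1 L₀) = 1 − 0.971×-0.09900/(0.318×11.4) = 1.027, so
t_c = ln(0.6887 × 1.027) / -0.09900 = -0.3468 / -0.09900 = 3.503 d.
L(t_c) = L₀ e^(−k_1 t_c) = 11.4 × 0.3282 = 3.742 mg/L, and at the critical point k_2 D_c = k_1 L, so D_c = (0.318/0.219) × 3.742 = 5.434 mg/L.
x_c = v t_c = 0.825 m/s × 3.503 d × 86400 s/d = 249700 m ≈ 250 km.

t_c ≈ 3.50 d; D_c ≈ 5.43 mg/L; x_c ≈ 250 km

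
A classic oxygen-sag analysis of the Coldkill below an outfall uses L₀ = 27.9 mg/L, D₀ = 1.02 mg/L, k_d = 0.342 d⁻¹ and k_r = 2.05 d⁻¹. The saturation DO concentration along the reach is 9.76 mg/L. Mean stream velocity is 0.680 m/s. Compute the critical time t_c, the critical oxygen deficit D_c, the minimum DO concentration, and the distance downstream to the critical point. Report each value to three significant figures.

At the critical point dD/dt = 0, so k_d L₀ e^(−k_d t) = k_r D. Substituting D(t) from the Streeter–Phelps equation and solving for t gives
t_c = ln[(k_r/k_d)(1 − D₀(k_r−k_d)/(k_d L₀))] / (k_r−k_d).
Here k_r−k_d = 1.708 d⁻¹ and 1 − D₀(k_r−k_d)/(k_d L₀) = 1 − 1.02×1.708/(0.342×27.9) = 0.8174, so
t_c = ln(5.994 × 0.8174) / 1.708 = 1.589 / 1.708 = 0.9304 d.
D_c = (k_d/k_r) L₀ e^(−k_d t_c) = (0.342/2.05) × 27.9 × e^(−0.342×0.9304) = 0.1668 × 27.9 × 0.7275 = 3.386 mg/L.
Minimum DO = C_s − D_c = 9.76 − 3.386 = 6.374 mg/L.
x_c = v t_c = 0.680 m/s × 0.9304 d × 86400 s/d = 54660 m ≈ 54.7 km.

t_c ≈ 0.930 d; D_c ≈ 3.39 mg/L; min DO ≈ 6.37 mg/L; x_c ≈ 54.7 km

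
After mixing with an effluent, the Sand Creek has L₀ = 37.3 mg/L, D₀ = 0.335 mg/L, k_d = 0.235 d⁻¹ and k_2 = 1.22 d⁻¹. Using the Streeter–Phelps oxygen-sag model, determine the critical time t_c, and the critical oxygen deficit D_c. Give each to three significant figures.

t_c ≈ 1.63 d; D_c ≈ 4.89 mg/L

With k_2/k_d = 5.191 and 1 − D₀(k_2−k_d)/(k_d L₀) = 0.9624,
t_c = ln(5.191 × 0.9624) / (1.22 − 0.235) = ln(4.996) / 0.9850 = 1.609/0.9850 = 1.633 d.
D_c = (k_d/k_2) L₀ e^(−k_d t_c) = (0.235/1.22) × 37.3 × e^(−0.235×1.633) = 0.1926 × 37.3 × 0.6813 = 4.895 mg/L.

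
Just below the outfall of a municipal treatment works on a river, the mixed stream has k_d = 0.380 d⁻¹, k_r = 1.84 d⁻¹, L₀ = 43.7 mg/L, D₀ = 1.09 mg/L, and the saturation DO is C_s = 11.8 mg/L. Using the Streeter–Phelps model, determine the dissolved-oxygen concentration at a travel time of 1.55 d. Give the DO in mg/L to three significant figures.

DO ≈ 6.08 mg/L

k_d L₀/(k_r−k_d) = 0.380×43.7/(1.84−0.380) = 16.61/1.460 = 11.37 mg/L.
e^(−k_d t) = e^(−0.380×1.550) = 0.5549; e^(−k_r t) = e^(−1.84×1.550) = 0.05773.
D = 11.37 × (0.5549 − 0.05773) + 1.09 × 0.05773 = 5.655 + 0.06292 = 5.718 mg/L.
DO = C_s − D = 11.8 − 5.718 = 6.082 mg/L.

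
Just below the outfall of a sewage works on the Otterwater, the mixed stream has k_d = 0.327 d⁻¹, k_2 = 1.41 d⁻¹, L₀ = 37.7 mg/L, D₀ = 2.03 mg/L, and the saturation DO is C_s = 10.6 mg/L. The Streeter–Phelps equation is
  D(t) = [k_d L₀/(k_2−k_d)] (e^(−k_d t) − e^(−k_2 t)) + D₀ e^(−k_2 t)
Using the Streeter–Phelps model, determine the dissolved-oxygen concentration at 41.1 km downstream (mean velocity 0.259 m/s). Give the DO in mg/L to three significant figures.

DO ≈ 5.06 mg/L

Travel time t = x/v = 41.1 km / (0.259 m/s) = 41100 m / 0.259 m/s = 158700 s = 1.837 d.
k_d L₀/(k_2−k_d) = 0.327×37.7/(1.41−0.327) = 12.33/1.083 = 11.38 mg/L.
e^(−k_d t) = e^(−0.327×1.837) = 0.5485; e^(−k_2 t) = e^(−1.41×1.837) = 0.07504.
D = 11.38 × (0.5485 − 0.07504) + 2.03 × 0.07504 = 5.389 + 0.1523 = 5.542 mg/L.
DO = C_s − D = 10.6 − 5.542 = 5.058 mg/L.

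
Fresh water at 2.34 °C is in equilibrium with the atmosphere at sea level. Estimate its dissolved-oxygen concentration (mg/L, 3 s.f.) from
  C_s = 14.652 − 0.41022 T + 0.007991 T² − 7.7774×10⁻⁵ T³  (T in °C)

C_s ≈ 13.7 mg/L

C_s = 14.652 − 0.41022×2.34 + 0.007991×2.34² − 7.7774×10⁻⁵×2.34³ = 13.73 mg/L.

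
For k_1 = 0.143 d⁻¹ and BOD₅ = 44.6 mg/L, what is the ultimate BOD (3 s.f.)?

BOD₅ = L₀(1 − e^(−5k_1)) ⇒ L₀ = BOD₅ / (1 − e^(−5×0.143))
= 44.6 / (1 − 0.4892) = 44.6 / 0.5108 = 87.31 mg/L.

L₀ ≈ 87.3 mg/L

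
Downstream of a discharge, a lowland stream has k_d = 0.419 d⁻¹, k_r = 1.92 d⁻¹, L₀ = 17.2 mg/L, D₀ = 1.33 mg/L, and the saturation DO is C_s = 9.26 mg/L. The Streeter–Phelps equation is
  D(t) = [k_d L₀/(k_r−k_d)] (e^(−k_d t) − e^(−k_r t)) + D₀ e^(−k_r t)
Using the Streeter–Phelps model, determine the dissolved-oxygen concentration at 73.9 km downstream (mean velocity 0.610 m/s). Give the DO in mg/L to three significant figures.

DO ≈ 6.83 mg/L

Travel time t = x/v = 73.9 km / (0.610 m/s) = 73900 m / 0.610 m/s = 121100 s = 1.402 d.
k_d L₀/(k_r−k_d) = 0.419×17.2/(1.92−0.419) = 7.207/1.501 = 4.801 mg/L.
e^(−k_d t) = e^(−0.419×1.402) = 0.5557; e^(−k_r t) = e^(−1.92×1.402) = 0.06773.
D = 4.801 × (0.5557 − 0.06773) + 1.33 × 0.06773 = 2.343 + 0.09009 = 2.433 mg/L.
DO = C_s − D = 9.26 − 2.433 = 6.827 mg/L.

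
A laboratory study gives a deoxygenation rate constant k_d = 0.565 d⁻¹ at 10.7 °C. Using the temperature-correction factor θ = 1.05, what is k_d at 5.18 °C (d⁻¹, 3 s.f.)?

k_d ≈ 0.432 d⁻¹

k_d(T₂) = k_d(T₁) · θ^(T₂−T₁) = 0.565 × 1.05^(5.18−10.7)
= 0.565 × 1.05^-5.52 = 0.565 × 0.7639 = 0.4316 d⁻¹.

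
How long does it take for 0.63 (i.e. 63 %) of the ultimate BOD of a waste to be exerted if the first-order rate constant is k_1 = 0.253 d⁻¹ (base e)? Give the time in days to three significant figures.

y/L₀ = 1 − e^(−k_1 t) = 0.63 ⇒ e^(−k_1 t) = 0.370
t = −ln(0.370) / 0.253 = 0.9943 / 0.253 = 3.930 d.

t ≈ 3.93 d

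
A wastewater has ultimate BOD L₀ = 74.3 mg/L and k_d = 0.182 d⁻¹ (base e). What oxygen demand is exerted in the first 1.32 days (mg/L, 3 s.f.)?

y_t = L₀(1 − e^(−k_d t)) = 74.3 × (1 − e^(−0.182×1.32))
= 74.3 × (1 − 0.7864) = 74.3 × 0.2136 = 15.87 mg/L.

y ≈ 15.9 mg/L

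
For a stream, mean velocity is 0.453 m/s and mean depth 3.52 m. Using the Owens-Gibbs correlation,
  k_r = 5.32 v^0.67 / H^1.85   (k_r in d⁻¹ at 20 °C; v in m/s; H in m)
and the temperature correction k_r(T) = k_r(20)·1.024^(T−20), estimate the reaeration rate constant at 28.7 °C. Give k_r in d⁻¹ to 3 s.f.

k_r(20) = 5.32 × 0.453^0.67 / 3.52^1.85 = 5.32 × 0.5883 / 10.26 = 0.3051 d⁻¹.
k_r(28.7) = 0.3051 × 1.024^(28.7−20) = 0.3051 × 1.229 = 0.3750 d⁻¹.

k_r ≈ 0.375 d⁻¹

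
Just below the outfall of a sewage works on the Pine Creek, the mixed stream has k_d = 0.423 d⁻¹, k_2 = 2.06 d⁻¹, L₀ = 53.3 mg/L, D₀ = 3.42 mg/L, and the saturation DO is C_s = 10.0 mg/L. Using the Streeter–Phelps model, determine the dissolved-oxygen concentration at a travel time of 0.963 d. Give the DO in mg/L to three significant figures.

k_d L₀/(k_2−k_d) = 0.423×53.3/(2.06−0.423) = 22.55/1.637 = 13.77 mg/L.
e^(−k_d t) = e^(−0.423×0.9630) = 0.6654; e^(−k_2 t) = e^(−2.06×0.9630) = 0.1375.
D = 13.77 × (0.6654 − 0.1375) + 3.42 × 0.1375 = 7.270 + 0.4704 = 7.741 mg/L.
DO = C_s − D = 10.0 − 7.741 = 2.259 mg/L.

DO ≈ 2.26 mg/L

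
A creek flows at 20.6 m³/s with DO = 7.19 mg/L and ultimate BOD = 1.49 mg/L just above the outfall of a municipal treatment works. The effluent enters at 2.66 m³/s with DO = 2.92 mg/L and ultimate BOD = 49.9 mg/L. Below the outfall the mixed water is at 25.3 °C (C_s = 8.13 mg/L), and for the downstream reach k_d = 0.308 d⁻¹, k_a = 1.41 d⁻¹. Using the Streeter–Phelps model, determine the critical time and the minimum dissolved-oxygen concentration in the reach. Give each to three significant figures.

Mixed DO = (20.6×7.19 + 2.66×2.92)/(20.6+2.66) = 155.9/23.26 = 6.702 mg/L.
Mixed L₀ = (20.6×1.49 + 2.66×49.9)/(23.26) = 163.4/23.26 = 7.026 mg/L.
Initial deficit D₀ = C_s − DO₀ = 8.13 − 6.702 = 1.428 mg/L.
t_c = (1/1.102) ln[(1.41/0.308)(1 − 1.428×1.102/(0.308×7.026))] = 0.9074 × ln(1.248) = 0.2012 d.
D_c = (0.308/1.41) × 7.026 × e^(−0.308×0.2012) = 0.2184 × 7.026 × 0.9399 = 1.443 mg/L.
Minimum DO = 8.13 − 1.443 = 6.687 mg/L.

t_c ≈ 0.201 d; minimum DO ≈ 6.69 mg/L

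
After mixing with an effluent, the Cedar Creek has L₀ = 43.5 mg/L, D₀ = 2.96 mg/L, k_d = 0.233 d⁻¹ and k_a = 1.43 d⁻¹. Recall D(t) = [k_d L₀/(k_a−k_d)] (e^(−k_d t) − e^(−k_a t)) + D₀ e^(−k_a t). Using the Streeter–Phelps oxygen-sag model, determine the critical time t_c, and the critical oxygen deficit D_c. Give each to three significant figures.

t_c = [1/(k_a−k_d)] ln[(k_a/k_d)(1 − D₀(k_a−k_d)/(k_d L₀))]
= [1/(1.43−0.233)] ln[(1.43/0.233)(1 − 2.96×1.197/(0.233×43.5))]
= (1/1.197) ln[6.137 × 0.6504] = 0.8354 × ln(3.992) = 0.8354 × 1.384 = 1.156 d.
D_c = (k_d/k_a) L₀ e^(−k_d t_c) = (0.233/1.43) × 43.5 × e^(−0.233×1.156) = 0.1629 × 43.5 × 0.7638 = 5.414 mg/L.

t_c ≈ 1.16 d; D_c ≈ 5.41 mg/L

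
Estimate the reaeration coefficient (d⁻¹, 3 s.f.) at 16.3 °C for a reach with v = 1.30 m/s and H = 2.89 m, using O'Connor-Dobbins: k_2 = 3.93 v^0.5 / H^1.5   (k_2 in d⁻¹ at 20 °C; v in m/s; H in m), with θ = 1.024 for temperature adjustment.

k_2 ≈ 0.835 d⁻¹

k_2(20) = 3.93 × 1.30^0.5 / 2.89^1.5 = 3.93 × 1.140 / 4.913 = 0.9120 d⁻¹.
k_2(16.3) = 0.9120 × 1.024^(16.3−20) = 0.9120 × 0.9160 = 0.8354 d⁻¹.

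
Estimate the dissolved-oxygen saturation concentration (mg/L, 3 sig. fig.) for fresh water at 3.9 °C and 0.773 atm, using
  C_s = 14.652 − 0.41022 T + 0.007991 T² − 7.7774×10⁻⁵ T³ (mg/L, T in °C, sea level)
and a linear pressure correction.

At sea level: C_s = 14.652 − 0.41022×3.9 + 0.007991×3.9² − 7.7774×10⁻⁵×3.9³ = 13.17 mg/L.
Pressure correction: C_s' = 13.17 × 0.773 = 10.18 mg/L.

C_s ≈ 10.2 mg/L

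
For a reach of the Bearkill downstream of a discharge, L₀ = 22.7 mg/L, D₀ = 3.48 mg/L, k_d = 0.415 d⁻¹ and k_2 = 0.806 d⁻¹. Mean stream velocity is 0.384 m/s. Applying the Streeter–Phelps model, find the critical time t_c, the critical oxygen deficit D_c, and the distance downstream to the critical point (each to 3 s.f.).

t_c ≈ 1.30 d; D_c ≈ 6.82 mg/L; x_c ≈ 43.1 km

With k_2/k_d = 1.942 and 1 − D₀(k_2−k_d)/(k_d L₀) = 0.8556,
t_c = ln(1.942 × 0.8556) / (0.806 − 0.415) = ln(1.662) / 0.3910 = 0.5078/0.3910 = 1.299 d.
L(t_c) = L₀ e^(−k_d t_c) = 22.7 × 0.5833 = 13.24 mg/L, and at the critical point k_2 D_c = k_d L, so D_c = (0.415/0.806) × 13.24 = 6.818 mg/L.
x_c = v t_c = 0.384 m/s × 1.299 d × 86400 s/d = 43090 m ≈ 43.1 km.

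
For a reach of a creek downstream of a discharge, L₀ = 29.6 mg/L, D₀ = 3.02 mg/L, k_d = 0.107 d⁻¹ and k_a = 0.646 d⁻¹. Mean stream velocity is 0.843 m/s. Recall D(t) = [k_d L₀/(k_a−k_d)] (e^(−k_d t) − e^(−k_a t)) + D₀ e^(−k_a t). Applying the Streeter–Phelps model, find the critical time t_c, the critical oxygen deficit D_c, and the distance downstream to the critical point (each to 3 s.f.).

t_c = [1/(k_a−k_d)] ln[(k_a/k_d)(1 − D₀(k_a−k_d)/(k_d L₀))]
= [1/(0.646−0.107)] ln[(0.646/0.107)(1 − 3.02×0.5390/(0.107×29.6))]
= (1/0.5390) ln[6.037 × 0.4861] = 1.855 × ln(2.934) = 1.855 × 1.077 = 1.997 d.
L(t_c) = L₀ e^(−k_d t_c) = 29.6 × 0.8076 = 23.90 mg/L, and at the critical point k_a D_c = k_d L, so D_c = (0.107/0.646) × 23.90 = 3.959 mg/L.
x_c = v t_c = 0.843 m/s × 1.997 d × 86400 s/d = 145500 m ≈ 145 km.

t_c ≈ 2.00 d; D_c ≈ 3.96 mg/L; x_c ≈ 145 km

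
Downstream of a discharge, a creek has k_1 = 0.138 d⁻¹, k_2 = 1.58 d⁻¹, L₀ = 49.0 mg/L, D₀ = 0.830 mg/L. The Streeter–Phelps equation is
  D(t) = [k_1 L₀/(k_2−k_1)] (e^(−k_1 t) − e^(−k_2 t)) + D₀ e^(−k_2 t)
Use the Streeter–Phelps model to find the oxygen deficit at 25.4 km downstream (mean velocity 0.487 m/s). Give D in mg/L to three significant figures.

D ≈ 2.83 mg/L

Travel time t = x/v = 25.4 km / (0.487 m/s) = 25400 m / 0.487 m/s = 52160 s = 0.6037 d.
k_1 L₀/(k_2−k_1) = 0.138×49.0/(1.58−0.138) = 6.762/1.442 = 4.689 mg/L.
e^(−k_1 t) = e^(−0.138×0.6037) = 0.9201; e^(−k_2 t) = e^(−1.58×0.6037) = 0.3853.
D = 4.689 × (0.9201 − 0.3853) + 0.830 × 0.3853 = 2.508 + 0.3198 = 2.828 mg/L.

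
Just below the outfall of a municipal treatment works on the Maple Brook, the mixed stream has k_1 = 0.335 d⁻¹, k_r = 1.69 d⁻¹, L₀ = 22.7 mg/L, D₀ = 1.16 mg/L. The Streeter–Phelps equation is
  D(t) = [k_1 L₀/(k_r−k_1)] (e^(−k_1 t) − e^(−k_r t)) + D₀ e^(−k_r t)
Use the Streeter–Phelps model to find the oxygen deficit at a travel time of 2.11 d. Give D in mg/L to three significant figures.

D ≈ 2.64 mg/L

k_1 L₀/(k_r−k_1) = 0.335×22.7/(1.69−0.335) = 7.604/1.355 = 5.612 mg/L.
e^(−k_1 t) = e^(−0.335×2.110) = 0.4932; e^(−k_r t) = e^(−1.69×2.110) = 0.02827.
D = 5.612 × (0.4932 − 0.02827) + 1.16 × 0.02827 = 2.609 + 0.03279 = 2.642 mg/L.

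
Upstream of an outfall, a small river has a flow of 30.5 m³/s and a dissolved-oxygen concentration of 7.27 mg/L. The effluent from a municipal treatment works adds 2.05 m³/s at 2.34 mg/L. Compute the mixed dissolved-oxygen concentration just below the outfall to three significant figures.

Flow-weighted mixing: C = (Q_r C_r + Q_w C_w)/(Q_r + Q_w)
= (30.5×7.27 + 2.05×2.34)/(30.5 + 2.05) = 226.5/32.55 = 6.960 mg/L.

6.96 mg/L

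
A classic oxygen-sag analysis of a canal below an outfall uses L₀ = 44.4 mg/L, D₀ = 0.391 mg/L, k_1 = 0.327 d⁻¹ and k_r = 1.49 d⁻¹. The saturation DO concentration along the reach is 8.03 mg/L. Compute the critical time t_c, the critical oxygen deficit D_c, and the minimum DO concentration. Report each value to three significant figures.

t_c ≈ 1.28 d; D_c ≈ 6.42 mg/L; min DO ≈ 1.61 mg/L

At the critical point dD/dt = 0, so k_1 L₀ e^(−k_1 t) = k_r D. Substituting D(t) from the Streeter–Phelps equation and solving for t gives
t_c = ln[(k_r/k_1)(1 − D₀(k_r−k_1)/(k_1 L₀))] / (k_r−k_1).
Here k_r−k_1 = 1.163 d⁻¹ and 1 − D₀(k_r−k_1)/(k_1 L₀) = 1 − 0.391×1.163/(0.327×44.4) = 0.9687, so
t_c = ln(4.557 × 0.9687) / 1.163 = 1.485 / 1.163 = 1.277 d.
D_c = (k_1/k_r) L₀ e^(−k_1 t_c) = (0.327/1.49) × 44.4 × e^(−0.327×1.277) = 0.2195 × 44.4 × 0.6587 = 6.419 mg/L.
Minimum DO = C_s − D_c = 8.03 − 6.419 = 1.611 mg/L.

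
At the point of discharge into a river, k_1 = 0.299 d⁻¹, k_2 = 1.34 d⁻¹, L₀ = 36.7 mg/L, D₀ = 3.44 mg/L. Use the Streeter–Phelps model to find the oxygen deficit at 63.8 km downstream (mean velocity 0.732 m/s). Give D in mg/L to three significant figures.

Travel time t = x/v = 63.8 km / (0.732 m/s) = 63800 m / 0.732 m/s = 87160 s = 1.009 d.
k_1 L₀/(k_2−k_1) = 0.299×36.7/(1.34−0.299) = 10.97/1.041 = 10.54 mg/L.
e^(−k_1 t) = e^(−0.299×1.009) = 0.7396; e^(−k_2 t) = e^(−1.34×1.009) = 0.2588.
D = 10.54 × (0.7396 − 0.2588) + 3.44 × 0.2588 = 5.069 + 0.8902 = 5.959 mg/L.

D ≈ 5.96 mg/L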